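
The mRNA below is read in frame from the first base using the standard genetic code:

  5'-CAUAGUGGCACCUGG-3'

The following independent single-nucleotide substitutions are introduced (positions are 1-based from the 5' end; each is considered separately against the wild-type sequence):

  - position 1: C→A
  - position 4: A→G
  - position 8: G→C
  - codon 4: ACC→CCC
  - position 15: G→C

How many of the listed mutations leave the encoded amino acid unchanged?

Codon 1: CAU (His) → AAU (Asn) — missense.
Codon 2: AGU (Ser) → GGU (Gly) — missense.
Codon 3: GGC (Gly) → GCC (Ala) — missense.
Codon 4: ACC (Thr) → CCC (Pro) — missense.
Codon 5: UGG (Trp) → UGC (Cys) — missense.
Synonymous: 0 of 5.

0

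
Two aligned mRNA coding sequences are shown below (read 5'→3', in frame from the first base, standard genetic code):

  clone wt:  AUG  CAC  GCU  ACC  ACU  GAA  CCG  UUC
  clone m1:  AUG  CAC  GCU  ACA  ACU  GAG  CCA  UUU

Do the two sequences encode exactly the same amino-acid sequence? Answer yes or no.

yes

Codon 1: AUG Met / AUG Met — identical.
Codon 2: CAC His / CAC His — identical.
Codon 3: GCU Ala / GCU Ala — identical.
Codon 4: ACC Thr / ACA Thr — synonymous.
Codon 5: ACU Thr / ACU Thr — identical.
Codon 6: GAA Glu / GAG Glu — synonymous.
Codon 7: CCG Pro / CCA Pro — synonymous.
Codon 8: UUC Phe / UUU Phe — synonymous.
Nonsynonymous differences: 0 → same protein.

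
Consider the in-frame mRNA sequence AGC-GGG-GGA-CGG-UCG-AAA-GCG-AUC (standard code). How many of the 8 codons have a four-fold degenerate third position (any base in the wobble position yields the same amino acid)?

5

Codon 1 AGC (Ser): third position 2-fold.
Codon 2 GGG (Gly): third position 4-fold.
Codon 3 GGA (Gly): third position 4-fold.
Codon 4 CGG (Arg): third position 4-fold.
Codon 5 UCG (Ser): third position 4-fold.
Codon 6 AAA (Lys): third position 2-fold.
Codon 7 GCG (Ala): third position 4-fold.
Codon 8 AUC (Ile): third position 3-fold.
Four-fold degenerate third positions: 5.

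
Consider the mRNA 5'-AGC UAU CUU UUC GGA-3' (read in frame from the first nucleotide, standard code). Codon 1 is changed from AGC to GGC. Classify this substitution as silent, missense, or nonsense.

Position 1 falls in codon 1: AGC → Ser.
After the substitution the codon is GGC → Gly.
Ser ≠ Gly, so this is a missense mutation.

missense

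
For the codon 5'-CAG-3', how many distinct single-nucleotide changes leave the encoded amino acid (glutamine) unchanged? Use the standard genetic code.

Position 1: none → 0 synonymous.
Position 2: none → 0 synonymous.
Position 3: CAA → 1 synonymous.
Total: 0 + 0 + 1 = 1.

1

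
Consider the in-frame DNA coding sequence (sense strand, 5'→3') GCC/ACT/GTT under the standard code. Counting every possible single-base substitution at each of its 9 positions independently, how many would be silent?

9

Codon 1 (GCC, Ala): 3 synonymous substitutions.
Codon 2 (ACT, Thr): 3 synonymous substitutions.
Codon 3 (GTT, Val): 3 synonymous substitutions.
Total: 3 + 3 + 3 = 9.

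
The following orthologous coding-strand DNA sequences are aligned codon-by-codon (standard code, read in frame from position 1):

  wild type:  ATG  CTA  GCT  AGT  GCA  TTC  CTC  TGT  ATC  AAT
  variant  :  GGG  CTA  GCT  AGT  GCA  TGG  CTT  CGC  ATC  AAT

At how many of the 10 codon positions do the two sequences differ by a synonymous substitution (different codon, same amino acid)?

Codon 1: ATG Met / GGG Gly — nonsynonymous.
Codon 2: CTA Leu / CTA Leu — identical.
Codon 3: GCT Ala / GCT Ala — identical.
Codon 4: AGT Ser / AGT Ser — identical.
Codon 5: GCA Ala / GCA Ala — identical.
Codon 6: TTC Phe / TGG Trp — nonsynonymous.
Codon 7: CTC Leu / CTT Leu — synonymous.
Codon 8: TGT Cys / CGC Arg — nonsynonymous.
Codon 9: ATC Ile / ATC Ile — identical.
Codon 10: AAT Asn / AAT Asn — identical.
Synonymous differences: 1.

1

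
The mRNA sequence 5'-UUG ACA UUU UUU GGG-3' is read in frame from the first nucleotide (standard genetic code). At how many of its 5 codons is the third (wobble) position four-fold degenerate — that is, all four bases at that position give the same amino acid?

2

Codon 1 UUG (Leu): third position 2-fold.
Codon 2 ACA (Thr): third position 4-fold.
Codon 3 UUU (Phe): third position 2-fold.
Codon 4 UUU (Phe): third position 2-fold.
Codon 5 GGG (Gly): third position 4-fold.
Four-fold degenerate third positions: 2.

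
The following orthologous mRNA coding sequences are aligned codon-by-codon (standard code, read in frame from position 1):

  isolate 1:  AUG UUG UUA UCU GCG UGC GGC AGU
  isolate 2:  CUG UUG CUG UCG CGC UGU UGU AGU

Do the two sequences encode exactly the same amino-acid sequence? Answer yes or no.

Codon 1: AUG Met / CUG Leu — nonsynonymous.
Codon 2: UUG Leu / UUG Leu — identical.
Codon 3: UUA Leu / CUG Leu — synonymous.
Codon 4: UCU Ser / UCG Ser — synonymous.
Codon 5: GCG Ala / CGC Arg — nonsynonymous.
Codon 6: UGC Cys / UGU Cys — synonymous.
Codon 7: GGC Gly / UGU Cys — nonsynonymous.
Codon 8: AGU Ser / AGU Ser — identical.
Nonsynonymous differences: 3 → different protein.

no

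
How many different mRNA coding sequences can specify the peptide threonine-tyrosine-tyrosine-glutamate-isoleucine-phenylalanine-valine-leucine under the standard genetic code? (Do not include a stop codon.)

4608

Thr: 4 codons.
Tyr: 2 codons.
Tyr: 2 codons.
Glu: 2 codons.
Ile: 3 codons.
Phe: 2 codons.
Val: 4 codons.
Leu: 6 codons.
4 × 2 × 2 × 2 × 3 × 2 × 4 × 6 = 4608.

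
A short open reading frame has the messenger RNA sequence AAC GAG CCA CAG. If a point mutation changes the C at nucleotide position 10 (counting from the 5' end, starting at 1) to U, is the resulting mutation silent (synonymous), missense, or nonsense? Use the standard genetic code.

Position 10 falls in codon 4: CAG → Gln.
After the substitution the codon is UAG → Stop.
The new codon is a stop codon, so this is a nonsense mutation.

nonsense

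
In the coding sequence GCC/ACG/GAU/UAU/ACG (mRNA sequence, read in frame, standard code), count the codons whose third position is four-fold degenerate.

Codon 1 GCC (Ala): third position 4-fold.
Codon 2 ACG (Thr): third position 4-fold.
Codon 3 GAU (Asp): third position 2-fold.
Codon 4 UAU (Tyr): third position 2-fold.
Codon 5 ACG (Thr): third position 4-fold.
Four-fold degenerate third positions: 3.

3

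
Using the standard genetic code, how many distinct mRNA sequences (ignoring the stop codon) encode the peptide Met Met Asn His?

4

Met: 1 codon.
Met: 1 codon.
Asn: 2 codons.
His: 2 codons.
1 × 1 × 2 × 2 = 4.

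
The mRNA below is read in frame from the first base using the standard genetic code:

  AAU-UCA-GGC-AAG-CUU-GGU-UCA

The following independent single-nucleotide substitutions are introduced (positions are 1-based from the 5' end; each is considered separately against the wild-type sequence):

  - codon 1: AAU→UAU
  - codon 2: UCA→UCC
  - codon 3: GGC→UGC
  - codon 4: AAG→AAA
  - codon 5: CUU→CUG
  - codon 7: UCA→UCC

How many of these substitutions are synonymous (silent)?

4

Codon 1: AAU (Asn) → UAU (Tyr) — missense.
Codon 2: UCA (Ser) → UCC (Ser) — synonymous.
Codon 3: GGC (Gly) → UGC (Cys) — missense.
Codon 4: AAG (Lys) → AAA (Lys) — synonymous.
Codon 5: CUU (Leu) → CUG (Leu) — synonymous.
Codon 7: UCA (Ser) → UCC (Ser) — synonymous.
Synonymous: 4 of 6.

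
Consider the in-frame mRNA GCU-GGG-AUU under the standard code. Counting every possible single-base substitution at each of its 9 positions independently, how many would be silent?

Codon 1 (GCU, Ala): 3 synonymous substitutions.
Codon 2 (GGG, Gly): 3 synonymous substitutions.
Codon 3 (AUU, Ile): 2 synonymous substitutions.
Total: 3 + 3 + 2 = 8.

8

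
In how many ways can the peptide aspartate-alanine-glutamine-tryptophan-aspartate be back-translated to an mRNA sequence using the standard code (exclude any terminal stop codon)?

32

Asp: 2 codons.
Ala: 4 codons.
Gln: 2 codons.
Trp: 1 codon.
Asp: 2 codons.
2 × 4 × 2 × 1 × 2 = 32.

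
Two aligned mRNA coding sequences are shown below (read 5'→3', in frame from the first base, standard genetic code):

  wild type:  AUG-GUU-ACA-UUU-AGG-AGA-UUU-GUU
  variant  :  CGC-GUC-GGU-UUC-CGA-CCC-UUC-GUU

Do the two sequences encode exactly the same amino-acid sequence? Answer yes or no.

Codon 1: AUG Met / CGC Arg — nonsynonymous.
Codon 2: GUU Val / GUC Val — synonymous.
Codon 3: ACA Thr / GGU Gly — nonsynonymous.
Codon 4: UUU Phe / UUC Phe — synonymous.
Codon 5: AGG Arg / CGA Arg — synonymous.
Codon 6: AGA Arg / CCC Pro — nonsynonymous.
Codon 7: UUU Phe / UUC Phe — synonymous.
Codon 8: GUU Val / GUU Val — identical.
Nonsynonymous differences: 3 → different protein.

no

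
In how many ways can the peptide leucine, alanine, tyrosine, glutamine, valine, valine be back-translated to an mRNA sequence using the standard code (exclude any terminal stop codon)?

Leu: 6 codons.
Ala: 4 codons.
Tyr: 2 codons.
Gln: 2 codons.
Val: 4 codons.
Val: 4 codons.
6 × 4 × 2 × 2 × 4 × 4 = 1536.

1536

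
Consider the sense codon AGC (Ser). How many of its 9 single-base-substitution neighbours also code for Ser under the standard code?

1

Position 1: none → 0 synonymous.
Position 2: none → 0 synonymous.
Position 3: AGT → 1 synonymous.
Total: 0 + 0 + 1 = 1.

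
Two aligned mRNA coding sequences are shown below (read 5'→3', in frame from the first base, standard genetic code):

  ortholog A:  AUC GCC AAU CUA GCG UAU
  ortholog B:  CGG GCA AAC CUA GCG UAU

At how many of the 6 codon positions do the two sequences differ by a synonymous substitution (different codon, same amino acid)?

2

Codon 1: AUC Ile / CGG Arg — nonsynonymous.
Codon 2: GCC Ala / GCA Ala — synonymous.
Codon 3: AAU Asn / AAC Asn — synonymous.
Codon 4: CUA Leu / CUA Leu — identical.
Codon 5: GCG Ala / GCG Ala — identical.
Codon 6: UAU Tyr / UAU Tyr — identical.
Synonymous differences: 2.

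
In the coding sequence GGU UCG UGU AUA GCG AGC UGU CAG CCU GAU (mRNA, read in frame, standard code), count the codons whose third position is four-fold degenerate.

Codon 1 GGU (Gly): third position 4-fold.
Codon 2 UCG (Ser): third position 4-fold.
Codon 3 UGU (Cys): third position 2-fold.
Codon 4 AUA (Ile): third position 3-fold.
Codon 5 GCG (Ala): third position 4-fold.
Codon 6 AGC (Ser): third position 2-fold.
Codon 7 UGU (Cys): third position 2-fold.
Codon 8 CAG (Gln): third position 2-fold.
Codon 9 CCU (Pro): third position 4-fold.
Codon 10 GAU (Asp): third position 2-fold.
Four-fold degenerate third positions: 4.

4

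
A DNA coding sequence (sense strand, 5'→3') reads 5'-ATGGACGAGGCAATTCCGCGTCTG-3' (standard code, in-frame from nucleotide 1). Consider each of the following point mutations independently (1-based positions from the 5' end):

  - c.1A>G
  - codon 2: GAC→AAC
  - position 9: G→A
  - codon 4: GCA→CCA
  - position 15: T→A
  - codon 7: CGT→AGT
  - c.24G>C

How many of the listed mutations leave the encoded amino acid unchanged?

3

Codon 1: ATG (Met) → GTG (Val) — missense.
Codon 2: GAC (Asp) → AAC (Asn) — missense.
Codon 3: GAG (Glu) → GAA (Glu) — synonymous.
Codon 4: GCA (Ala) → CCA (Pro) — missense.
Codon 5: ATT (Ile) → ATA (Ile) — synonymous.
Codon 7: CGT (Arg) → AGT (Ser) — missense.
Codon 8: CTG (Leu) → CTC (Leu) — synonymous.
Synonymous: 3 of 7.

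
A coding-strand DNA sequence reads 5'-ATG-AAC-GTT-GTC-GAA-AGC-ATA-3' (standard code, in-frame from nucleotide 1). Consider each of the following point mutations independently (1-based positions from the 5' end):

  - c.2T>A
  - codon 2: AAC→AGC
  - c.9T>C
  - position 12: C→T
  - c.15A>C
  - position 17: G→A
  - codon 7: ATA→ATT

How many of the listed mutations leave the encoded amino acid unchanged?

3

Codon 1: ATG (Met) → AAG (Lys) — missense.
Codon 2: AAC (Asn) → AGC (Ser) — missense.
Codon 3: GTT (Val) → GTC (Val) — synonymous.
Codon 4: GTC (Val) → GTT (Val) — synonymous.
Codon 5: GAA (Glu) → GAC (Asp) — missense.
Codon 6: AGC (Ser) → AAC (Asn) — missense.
Codon 7: ATA (Ile) → ATT (Ile) — synonymous.
Synonymous: 3 of 7.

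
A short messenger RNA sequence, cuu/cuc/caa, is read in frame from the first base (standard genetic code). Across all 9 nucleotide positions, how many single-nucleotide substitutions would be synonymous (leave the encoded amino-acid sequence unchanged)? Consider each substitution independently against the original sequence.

7

Codon 1 (CUU, Leu): 3 synonymous substitutions.
Codon 2 (CUC, Leu): 3 synonymous substitutions.
Codon 3 (CAA, Gln): 1 synonymous substitution.
Total: 3 + 3 + 1 = 7.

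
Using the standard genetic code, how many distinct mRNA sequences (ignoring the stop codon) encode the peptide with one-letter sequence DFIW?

Asp: 2 codons.
Phe: 2 codons.
Ile: 3 codons.
Trp: 1 codon.
2 × 2 × 3 × 1 = 12.

12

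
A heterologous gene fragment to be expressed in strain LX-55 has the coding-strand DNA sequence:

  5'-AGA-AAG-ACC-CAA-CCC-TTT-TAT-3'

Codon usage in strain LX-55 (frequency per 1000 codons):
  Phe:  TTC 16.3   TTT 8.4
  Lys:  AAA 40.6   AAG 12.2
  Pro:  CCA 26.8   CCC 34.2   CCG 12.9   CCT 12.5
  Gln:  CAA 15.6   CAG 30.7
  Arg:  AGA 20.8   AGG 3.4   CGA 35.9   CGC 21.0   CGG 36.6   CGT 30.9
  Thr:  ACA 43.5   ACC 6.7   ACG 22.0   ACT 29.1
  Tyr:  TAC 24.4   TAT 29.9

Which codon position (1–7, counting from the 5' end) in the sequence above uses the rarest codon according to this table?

Codon 1 AGA (Arg): 20.8 per 1000.
Codon 2 AAG (Lys): 12.2 per 1000.
Codon 3 ACC (Thr): 6.7 per 1000.
Codon 4 CAA (Gln): 15.6 per 1000.
Codon 5 CCC (Pro): 34.2 per 1000.
Codon 6 TTT (Phe): 8.4 per 1000.
Codon 7 TAT (Tyr): 29.9 per 1000.
Lowest frequency is 6.7 at codon 3.

3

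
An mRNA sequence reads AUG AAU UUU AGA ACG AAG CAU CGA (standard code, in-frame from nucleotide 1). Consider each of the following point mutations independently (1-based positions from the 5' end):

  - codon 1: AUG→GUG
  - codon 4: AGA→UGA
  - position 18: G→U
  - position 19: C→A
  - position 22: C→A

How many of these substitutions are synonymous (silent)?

1

Codon 1: AUG (Met) → GUG (Val) — missense.
Codon 4: AGA (Arg) → UGA (Stop) — nonsense.
Codon 6: AAG (Lys) → AAU (Asn) — missense.
Codon 7: CAU (His) → AAU (Asn) — missense.
Codon 8: CGA (Arg) → AGA (Arg) — synonymous.
Synonymous: 1 of 5.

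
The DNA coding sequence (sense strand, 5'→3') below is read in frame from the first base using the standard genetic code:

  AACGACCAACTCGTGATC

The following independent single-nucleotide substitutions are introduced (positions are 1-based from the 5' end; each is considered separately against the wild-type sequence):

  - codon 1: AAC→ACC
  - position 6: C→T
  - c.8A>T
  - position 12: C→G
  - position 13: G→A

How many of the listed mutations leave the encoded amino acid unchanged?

2

Codon 1: AAC (Asn) → ACC (Thr) — missense.
Codon 2: GAC (Asp) → GAT (Asp) — synonymous.
Codon 3: CAA (Gln) → CTA (Leu) — missense.
Codon 4: CTC (Leu) → CTG (Leu) — synonymous.
Codon 5: GTG (Val) → ATG (Met) — missense.
Synonymous: 2 of 5.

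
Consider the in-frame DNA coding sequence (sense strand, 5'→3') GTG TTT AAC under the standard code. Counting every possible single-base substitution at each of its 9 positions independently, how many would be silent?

5

Codon 1 (GTG, Val): 3 synonymous substitutions.
Codon 2 (TTT, Phe): 1 synonymous substitution.
Codon 3 (AAC, Asn): 1 synonymous substitution.
Total: 3 + 1 + 1 = 5.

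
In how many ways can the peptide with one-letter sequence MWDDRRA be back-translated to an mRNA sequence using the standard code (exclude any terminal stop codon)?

Met: 1 codon.
Trp: 1 codon.
Asp: 2 codons.
Asp: 2 codons.
Arg: 6 codons.
Arg: 6 codons.
Ala: 4 codons.
1 × 1 × 2 × 2 × 6 × 6 × 4 = 576.

576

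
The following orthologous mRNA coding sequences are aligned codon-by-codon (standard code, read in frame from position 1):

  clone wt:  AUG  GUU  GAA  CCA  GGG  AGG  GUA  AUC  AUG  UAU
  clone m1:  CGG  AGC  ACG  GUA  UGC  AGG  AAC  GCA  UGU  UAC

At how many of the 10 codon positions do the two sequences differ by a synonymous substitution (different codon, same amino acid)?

1

Codon 1: AUG Met / CGG Arg — nonsynonymous.
Codon 2: GUU Val / AGC Ser — nonsynonymous.
Codon 3: GAA Glu / ACG Thr — nonsynonymous.
Codon 4: CCA Pro / GUA Val — nonsynonymous.
Codon 5: GGG Gly / UGC Cys — nonsynonymous.
Codon 6: AGG Arg / AGG Arg — identical.
Codon 7: GUA Val / AAC Asn — nonsynonymous.
Codon 8: AUC Ile / GCA Ala — nonsynonymous.
Codon 9: AUG Met / UGU Cys — nonsynonymous.
Codon 10: UAU Tyr / UAC Tyr — synonymous.
Synonymous differences: 1.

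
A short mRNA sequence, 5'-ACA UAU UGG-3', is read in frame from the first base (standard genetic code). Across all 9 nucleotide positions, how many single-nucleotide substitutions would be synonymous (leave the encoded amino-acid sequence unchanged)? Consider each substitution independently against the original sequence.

Codon 1 (ACA, Thr): 3 synonymous substitutions.
Codon 2 (UAU, Tyr): 1 synonymous substitution.
Codon 3 (UGG, Trp): 0 synonymous substitutions.
Total: 3 + 1 + 0 = 4.

4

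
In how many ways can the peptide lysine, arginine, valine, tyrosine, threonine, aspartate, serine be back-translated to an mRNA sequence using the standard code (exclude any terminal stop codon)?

Lys: 2 codons.
Arg: 6 codons.
Val: 4 codons.
Tyr: 2 codons.
Thr: 4 codons.
Asp: 2 codons.
Ser: 6 codons.
2 × 6 × 4 × 2 × 4 × 2 × 6 = 4608.

4608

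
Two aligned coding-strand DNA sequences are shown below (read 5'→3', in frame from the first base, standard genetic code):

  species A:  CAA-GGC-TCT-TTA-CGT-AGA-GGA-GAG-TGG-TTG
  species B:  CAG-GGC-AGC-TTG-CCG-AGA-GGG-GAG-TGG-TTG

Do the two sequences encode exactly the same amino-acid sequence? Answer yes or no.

no

Codon 1: CAA Gln / CAG Gln — synonymous.
Codon 2: GGC Gly / GGC Gly — identical.
Codon 3: TCT Ser / AGC Ser — synonymous.
Codon 4: TTA Leu / TTG Leu — synonymous.
Codon 5: CGT Arg / CCG Pro — nonsynonymous.
Codon 6: AGA Arg / AGA Arg — identical.
Codon 7: GGA Gly / GGG Gly — synonymous.
Codon 8: GAG Glu / GAG Glu — identical.
Codon 9: TGG Trp / TGG Trp — identical.
Codon 10: TTG Leu / TTG Leu — identical.
Nonsynonymous differences: 1 → different protein.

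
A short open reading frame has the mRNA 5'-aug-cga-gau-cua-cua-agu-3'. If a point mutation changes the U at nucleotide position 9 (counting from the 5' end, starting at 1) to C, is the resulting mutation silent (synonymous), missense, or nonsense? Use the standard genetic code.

silent

Position 9 falls in codon 3: GAU → Asp.
After the substitution the codon is GAC → Asp.
Both encode Asp, so the change is synonymous.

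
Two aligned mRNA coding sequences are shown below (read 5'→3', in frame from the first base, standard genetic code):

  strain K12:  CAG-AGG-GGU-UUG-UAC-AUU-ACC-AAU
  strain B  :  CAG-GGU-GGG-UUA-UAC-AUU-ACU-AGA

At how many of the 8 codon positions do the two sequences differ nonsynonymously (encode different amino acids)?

2

Codon 1: CAG Gln / CAG Gln — identical.
Codon 2: AGG Arg / GGU Gly — nonsynonymous.
Codon 3: GGU Gly / GGG Gly — synonymous.
Codon 4: UUG Leu / UUA Leu — synonymous.
Codon 5: UAC Tyr / UAC Tyr — identical.
Codon 6: AUU Ile / AUU Ile — identical.
Codon 7: ACC Thr / ACU Thr — synonymous.
Codon 8: AAU Asn / AGA Arg — nonsynonymous.
Nonsynonymous differences: 2.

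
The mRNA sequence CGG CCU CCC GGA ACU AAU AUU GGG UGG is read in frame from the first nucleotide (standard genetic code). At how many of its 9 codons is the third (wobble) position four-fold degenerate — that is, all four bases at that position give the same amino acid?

6

Codon 1 CGG (Arg): third position 4-fold.
Codon 2 CCU (Pro): third position 4-fold.
Codon 3 CCC (Pro): third position 4-fold.
Codon 4 GGA (Gly): third position 4-fold.
Codon 5 ACU (Thr): third position 4-fold.
Codon 6 AAU (Asn): third position 2-fold.
Codon 7 AUU (Ile): third position 3-fold.
Codon 8 GGG (Gly): third position 4-fold.
Codon 9 UGG (Trp): third position 1-fold.
Four-fold degenerate third positions: 6.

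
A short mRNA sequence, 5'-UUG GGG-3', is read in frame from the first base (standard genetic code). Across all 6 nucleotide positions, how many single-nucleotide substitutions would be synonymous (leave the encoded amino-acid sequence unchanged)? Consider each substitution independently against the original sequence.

5

Codon 1 (UUG, Leu): 2 synonymous substitutions.
Codon 2 (GGG, Gly): 3 synonymous substitutions.
Total: 2 + 3 = 5.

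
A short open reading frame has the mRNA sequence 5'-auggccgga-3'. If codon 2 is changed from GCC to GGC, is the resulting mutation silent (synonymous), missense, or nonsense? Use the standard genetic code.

Position 5 falls in codon 2: GCC → Ala.
After the substitution the codon is GGC → Gly.
Ala ≠ Gly, so this is a missense mutation.

missense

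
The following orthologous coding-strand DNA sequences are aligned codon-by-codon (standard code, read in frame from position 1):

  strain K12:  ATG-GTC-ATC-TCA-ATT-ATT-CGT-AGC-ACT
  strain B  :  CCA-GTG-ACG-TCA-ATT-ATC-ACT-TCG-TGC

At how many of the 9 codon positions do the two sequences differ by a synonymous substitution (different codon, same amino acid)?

3

Codon 1: ATG Met / CCA Pro — nonsynonymous.
Codon 2: GTC Val / GTG Val — synonymous.
Codon 3: ATC Ile / ACG Thr — nonsynonymous.
Codon 4: TCA Ser / TCA Ser — identical.
Codon 5: ATT Ile / ATT Ile — identical.
Codon 6: ATT Ile / ATC Ile — synonymous.
Codon 7: CGT Arg / ACT Thr — nonsynonymous.
Codon 8: AGC Ser / TCG Ser — synonymous.
Codon 9: ACT Thr / TGC Cys — nonsynonymous.
Synonymous differences: 3.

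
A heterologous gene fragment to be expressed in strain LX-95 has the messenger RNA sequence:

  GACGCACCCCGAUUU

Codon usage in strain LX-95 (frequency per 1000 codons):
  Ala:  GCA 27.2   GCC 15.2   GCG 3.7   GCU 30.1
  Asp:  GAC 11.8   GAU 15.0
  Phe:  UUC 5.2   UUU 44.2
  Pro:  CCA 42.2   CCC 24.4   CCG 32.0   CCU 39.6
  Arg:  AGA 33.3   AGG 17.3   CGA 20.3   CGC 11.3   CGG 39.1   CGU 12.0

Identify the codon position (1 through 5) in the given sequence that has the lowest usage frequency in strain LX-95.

1

Codon 1 GAC (Asp): 11.8 per 1000.
Codon 2 GCA (Ala): 27.2 per 1000.
Codon 3 CCC (Pro): 24.4 per 1000.
Codon 4 CGA (Arg): 20.3 per 1000.
Codon 5 UUU (Phe): 44.2 per 1000.
Lowest frequency is 11.8 at codon 1.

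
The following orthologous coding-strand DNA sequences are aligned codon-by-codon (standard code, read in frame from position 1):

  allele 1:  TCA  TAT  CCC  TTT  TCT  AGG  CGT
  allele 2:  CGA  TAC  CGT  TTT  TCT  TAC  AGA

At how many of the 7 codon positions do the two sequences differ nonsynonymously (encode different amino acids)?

3

Codon 1: TCA Ser / CGA Arg — nonsynonymous.
Codon 2: TAT Tyr / TAC Tyr — synonymous.
Codon 3: CCC Pro / CGT Arg — nonsynonymous.
Codon 4: TTT Phe / TTT Phe — identical.
Codon 5: TCT Ser / TCT Ser — identical.
Codon 6: AGG Arg / TAC Tyr — nonsynonymous.
Codon 7: CGT Arg / AGA Arg — synonymous.
Nonsynonymous differences: 3.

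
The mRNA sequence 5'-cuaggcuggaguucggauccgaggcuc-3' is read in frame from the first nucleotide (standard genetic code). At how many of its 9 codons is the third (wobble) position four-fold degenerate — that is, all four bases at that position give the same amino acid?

Codon 1 CUA (Leu): third position 4-fold.
Codon 2 GGC (Gly): third position 4-fold.
Codon 3 UGG (Trp): third position 1-fold.
Codon 4 AGU (Ser): third position 2-fold.
Codon 5 UCG (Ser): third position 4-fold.
Codon 6 GAU (Asp): third position 2-fold.
Codon 7 CCG (Pro): third position 4-fold.
Codon 8 AGG (Arg): third position 2-fold.
Codon 9 CUC (Leu): third position 4-fold.
Four-fold degenerate third positions: 5.

5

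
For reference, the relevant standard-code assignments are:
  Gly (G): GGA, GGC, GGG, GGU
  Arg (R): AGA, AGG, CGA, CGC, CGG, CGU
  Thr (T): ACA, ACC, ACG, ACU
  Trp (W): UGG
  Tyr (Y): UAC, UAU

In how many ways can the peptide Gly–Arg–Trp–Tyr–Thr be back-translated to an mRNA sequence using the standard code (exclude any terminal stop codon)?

192

Gly: 4 codons.
Arg: 6 codons.
Trp: 1 codon.
Tyr: 2 codons.
Thr: 4 codons.
4 × 6 × 1 × 2 × 4 = 192.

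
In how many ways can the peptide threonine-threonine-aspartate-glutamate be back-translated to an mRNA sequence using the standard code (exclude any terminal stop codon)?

64

Thr: 4 codons.
Thr: 4 codons.
Asp: 2 codons.
Glu: 2 codons.
4 × 4 × 2 × 2 = 64.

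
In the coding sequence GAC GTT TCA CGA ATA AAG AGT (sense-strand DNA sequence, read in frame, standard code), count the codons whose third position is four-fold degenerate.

Codon 1 GAC (Asp): third position 2-fold.
Codon 2 GTT (Val): third position 4-fold.
Codon 3 TCA (Ser): third position 4-fold.
Codon 4 CGA (Arg): third position 4-fold.
Codon 5 ATA (Ile): third position 3-fold.
Codon 6 AAG (Lys): third position 2-fold.
Codon 7 AGT (Ser): third position 2-fold.
Four-fold degenerate third positions: 3.

3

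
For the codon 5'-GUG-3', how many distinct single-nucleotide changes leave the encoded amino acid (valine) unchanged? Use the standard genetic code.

Position 1: none → 0 synonymous.
Position 2: none → 0 synonymous.
Position 3: GUU, GUC, GUA → 3 synonymous.
Total: 0 + 0 + 3 = 3.

3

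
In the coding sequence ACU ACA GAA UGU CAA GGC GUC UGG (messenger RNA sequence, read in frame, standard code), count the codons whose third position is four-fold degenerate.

Codon 1 ACU (Thr): third position 4-fold.
Codon 2 ACA (Thr): third position 4-fold.
Codon 3 GAA (Glu): third position 2-fold.
Codon 4 UGU (Cys): third position 2-fold.
Codon 5 CAA (Gln): third position 2-fold.
Codon 6 GGC (Gly): third position 4-fold.
Codon 7 GUC (Val): third position 4-fold.
Codon 8 UGG (Trp): third position 1-fold.
Four-fold degenerate third positions: 4.

4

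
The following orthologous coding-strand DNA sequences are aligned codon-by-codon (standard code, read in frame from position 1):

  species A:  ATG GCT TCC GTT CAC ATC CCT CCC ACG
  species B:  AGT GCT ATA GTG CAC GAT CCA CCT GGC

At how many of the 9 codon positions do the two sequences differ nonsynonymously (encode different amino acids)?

Codon 1: ATG Met / AGT Ser — nonsynonymous.
Codon 2: GCT Ala / GCT Ala — identical.
Codon 3: TCC Ser / ATA Ile — nonsynonymous.
Codon 4: GTT Val / GTG Val — synonymous.
Codon 5: CAC His / CAC His — identical.
Codon 6: ATC Ile / GAT Asp — nonsynonymous.
Codon 7: CCT Pro / CCA Pro — synonymous.
Codon 8: CCC Pro / CCT Pro — synonymous.
Codon 9: ACG Thr / GGC Gly — nonsynonymous.
Nonsynonymous differences: 4.

4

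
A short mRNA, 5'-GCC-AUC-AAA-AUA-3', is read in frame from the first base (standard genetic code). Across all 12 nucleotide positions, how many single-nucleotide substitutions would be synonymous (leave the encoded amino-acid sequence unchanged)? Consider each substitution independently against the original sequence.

8

Codon 1 (GCC, Ala): 3 synonymous substitutions.
Codon 2 (AUC, Ile): 2 synonymous substitutions.
Codon 3 (AAA, Lys): 1 synonymous substitution.
Codon 4 (AUA, Ile): 2 synonymous substitutions.
Total: 3 + 2 + 1 + 2 = 8.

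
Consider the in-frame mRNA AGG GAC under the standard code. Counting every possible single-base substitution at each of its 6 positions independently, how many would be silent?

3

Codon 1 (AGG, Arg): 2 synonymous substitutions.
Codon 2 (GAC, Asp): 1 synonymous substitution.
Total: 2 + 1 = 3.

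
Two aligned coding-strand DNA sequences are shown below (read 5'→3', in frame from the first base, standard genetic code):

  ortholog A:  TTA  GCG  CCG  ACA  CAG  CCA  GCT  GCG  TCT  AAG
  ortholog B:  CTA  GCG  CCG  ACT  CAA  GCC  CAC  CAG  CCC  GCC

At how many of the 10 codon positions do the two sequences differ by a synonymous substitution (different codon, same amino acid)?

3

Codon 1: TTA Leu / CTA Leu — synonymous.
Codon 2: GCG Ala / GCG Ala — identical.
Codon 3: CCG Pro / CCG Pro — identical.
Codon 4: ACA Thr / ACT Thr — synonymous.
Codon 5: CAG Gln / CAA Gln — synonymous.
Codon 6: CCA Pro / GCC Ala — nonsynonymous.
Codon 7: GCT Ala / CAC His — nonsynonymous.
Codon 8: GCG Ala / CAG Gln — nonsynonymous.
Codon 9: TCT Ser / CCC Pro — nonsynonymous.
Codon 10: AAG Lys / GCC Ala — nonsynonymous.
Synonymous differences: 3.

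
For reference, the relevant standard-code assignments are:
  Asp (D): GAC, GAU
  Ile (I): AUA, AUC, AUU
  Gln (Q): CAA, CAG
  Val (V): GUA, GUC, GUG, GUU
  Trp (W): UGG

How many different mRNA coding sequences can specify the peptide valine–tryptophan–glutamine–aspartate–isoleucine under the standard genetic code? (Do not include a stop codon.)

48

Val: 4 codons.
Trp: 1 codon.
Gln: 2 codons.
Asp: 2 codons.
Ile: 3 codons.
4 × 1 × 2 × 2 × 3 = 48.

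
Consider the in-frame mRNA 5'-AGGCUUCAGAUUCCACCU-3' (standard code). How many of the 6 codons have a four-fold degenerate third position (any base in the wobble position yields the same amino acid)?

3

Codon 1 AGG (Arg): third position 2-fold.
Codon 2 CUU (Leu): third position 4-fold.
Codon 3 CAG (Gln): third position 2-fold.
Codon 4 AUU (Ile): third position 3-fold.
Codon 5 CCA (Pro): third position 4-fold.
Codon 6 CCU (Pro): third position 4-fold.
Four-fold degenerate third positions: 3.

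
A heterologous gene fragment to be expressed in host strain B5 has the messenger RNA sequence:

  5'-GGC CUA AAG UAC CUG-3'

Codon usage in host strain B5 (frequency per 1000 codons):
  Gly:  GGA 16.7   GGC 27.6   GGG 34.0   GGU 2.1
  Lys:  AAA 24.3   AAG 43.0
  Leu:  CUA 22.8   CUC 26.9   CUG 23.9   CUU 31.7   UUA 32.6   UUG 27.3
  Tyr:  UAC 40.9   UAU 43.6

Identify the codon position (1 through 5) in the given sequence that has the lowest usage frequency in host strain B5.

2

Codon 1 GGC (Gly): 27.6 per 1000.
Codon 2 CUA (Leu): 22.8 per 1000.
Codon 3 AAG (Lys): 43.0 per 1000.
Codon 4 UAC (Tyr): 40.9 per 1000.
Codon 5 CUG (Leu): 23.9 per 1000.
Lowest frequency is 22.8 at codon 2.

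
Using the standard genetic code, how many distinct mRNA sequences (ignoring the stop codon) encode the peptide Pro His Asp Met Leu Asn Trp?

192

Pro: 4 codons.
His: 2 codons.
Asp: 2 codons.
Met: 1 codon.
Leu: 6 codons.
Asn: 2 codons.
Trp: 1 codon.
4 × 2 × 2 × 1 × 6 × 2 × 1 = 192.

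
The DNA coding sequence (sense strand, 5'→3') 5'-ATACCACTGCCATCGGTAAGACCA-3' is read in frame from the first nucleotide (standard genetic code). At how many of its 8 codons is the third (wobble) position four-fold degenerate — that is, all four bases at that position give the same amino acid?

6

Codon 1 ATA (Ile): third position 3-fold.
Codon 2 CCA (Pro): third position 4-fold.
Codon 3 CTG (Leu): third position 4-fold.
Codon 4 CCA (Pro): third position 4-fold.
Codon 5 TCG (Ser): third position 4-fold.
Codon 6 GTA (Val): third position 4-fold.
Codon 7 AGA (Arg): third position 2-fold.
Codon 8 CCA (Pro): third position 4-fold.
Four-fold degenerate third positions: 6.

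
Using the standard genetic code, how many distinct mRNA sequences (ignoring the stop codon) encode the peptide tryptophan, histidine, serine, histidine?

24

Trp: 1 codon.
His: 2 codons.
Ser: 6 codons.
His: 2 codons.
1 × 2 × 6 × 2 = 24.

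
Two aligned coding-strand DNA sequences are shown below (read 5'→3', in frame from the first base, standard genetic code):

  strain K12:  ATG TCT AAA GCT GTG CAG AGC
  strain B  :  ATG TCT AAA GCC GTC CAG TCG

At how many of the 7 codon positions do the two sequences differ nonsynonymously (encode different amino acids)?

0

Codon 1: ATG Met / ATG Met — identical.
Codon 2: TCT Ser / TCT Ser — identical.
Codon 3: AAA Lys / AAA Lys — identical.
Codon 4: GCT Ala / GCC Ala — synonymous.
Codon 5: GTG Val / GTC Val — synonymous.
Codon 6: CAG Gln / CAG Gln — identical.
Codon 7: AGC Ser / TCG Ser — synonymous.
Nonsynonymous differences: 0.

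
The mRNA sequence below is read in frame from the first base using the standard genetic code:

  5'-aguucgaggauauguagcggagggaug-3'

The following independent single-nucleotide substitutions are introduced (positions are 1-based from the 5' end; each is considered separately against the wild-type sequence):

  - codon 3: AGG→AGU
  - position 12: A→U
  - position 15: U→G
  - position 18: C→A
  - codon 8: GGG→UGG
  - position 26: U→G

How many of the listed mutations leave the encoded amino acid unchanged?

Codon 3: AGG (Arg) → AGU (Ser) — missense.
Codon 4: AUA (Ile) → AUU (Ile) — synonymous.
Codon 5: UGU (Cys) → UGG (Trp) — missense.
Codon 6: AGC (Ser) → AGA (Arg) — missense.
Codon 8: GGG (Gly) → UGG (Trp) — missense.
Codon 9: AUG (Met) → AGG (Arg) — missense.
Synonymous: 1 of 6.

1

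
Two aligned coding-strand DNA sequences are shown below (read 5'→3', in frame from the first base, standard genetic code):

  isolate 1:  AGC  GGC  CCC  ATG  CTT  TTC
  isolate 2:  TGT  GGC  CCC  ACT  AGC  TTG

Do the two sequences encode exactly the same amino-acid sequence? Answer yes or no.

no

Codon 1: AGC Ser / TGT Cys — nonsynonymous.
Codon 2: GGC Gly / GGC Gly — identical.
Codon 3: CCC Pro / CCC Pro — identical.
Codon 4: ATG Met / ACT Thr — nonsynonymous.
Codon 5: CTT Leu / AGC Ser — nonsynonymous.
Codon 6: TTC Phe / TTG Leu — nonsynonymous.
Nonsynonymous differences: 4 → different protein.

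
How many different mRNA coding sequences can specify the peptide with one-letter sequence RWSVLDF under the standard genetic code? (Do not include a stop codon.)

3456

Arg: 6 codons.
Trp: 1 codon.
Ser: 6 codons.
Val: 4 codons.
Leu: 6 codons.
Asp: 2 codons.
Phe: 2 codons.
6 × 1 × 6 × 4 × 6 × 2 × 2 = 3456.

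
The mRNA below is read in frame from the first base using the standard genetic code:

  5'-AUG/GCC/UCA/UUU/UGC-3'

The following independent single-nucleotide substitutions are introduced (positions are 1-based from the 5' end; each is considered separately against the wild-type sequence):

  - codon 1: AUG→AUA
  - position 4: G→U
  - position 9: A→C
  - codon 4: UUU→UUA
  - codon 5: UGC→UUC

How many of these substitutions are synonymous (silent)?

Codon 1: AUG (Met) → AUA (Ile) — missense.
Codon 2: GCC (Ala) → UCC (Ser) — missense.
Codon 3: UCA (Ser) → UCC (Ser) — synonymous.
Codon 4: UUU (Phe) → UUA (Leu) — missense.
Codon 5: UGC (Cys) → UUC (Phe) — missense.
Synonymous: 1 of 5.

1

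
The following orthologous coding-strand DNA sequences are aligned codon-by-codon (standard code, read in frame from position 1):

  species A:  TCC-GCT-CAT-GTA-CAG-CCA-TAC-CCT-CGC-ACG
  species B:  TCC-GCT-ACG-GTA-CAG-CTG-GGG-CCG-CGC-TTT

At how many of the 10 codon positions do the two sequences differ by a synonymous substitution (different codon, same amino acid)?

Codon 1: TCC Ser / TCC Ser — identical.
Codon 2: GCT Ala / GCT Ala — identical.
Codon 3: CAT His / ACG Thr — nonsynonymous.
Codon 4: GTA Val / GTA Val — identical.
Codon 5: CAG Gln / CAG Gln — identical.
Codon 6: CCA Pro / CTG Leu — nonsynonymous.
Codon 7: TAC Tyr / GGG Gly — nonsynonymous.
Codon 8: CCT Pro / CCG Pro — synonymous.
Codon 9: CGC Arg / CGC Arg — identical.
Codon 10: ACG Thr / TTT Phe — nonsynonymous.
Synonymous differences: 1.

1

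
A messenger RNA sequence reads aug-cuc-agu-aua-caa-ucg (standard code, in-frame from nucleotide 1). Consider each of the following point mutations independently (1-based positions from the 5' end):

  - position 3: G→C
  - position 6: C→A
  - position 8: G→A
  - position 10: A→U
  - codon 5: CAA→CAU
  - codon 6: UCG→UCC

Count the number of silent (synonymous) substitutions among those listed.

2

Codon 1: AUG (Met) → AUC (Ile) — missense.
Codon 2: CUC (Leu) → CUA (Leu) — synonymous.
Codon 3: AGU (Ser) → AAU (Asn) — missense.
Codon 4: AUA (Ile) → UUA (Leu) — missense.
Codon 5: CAA (Gln) → CAU (His) — missense.
Codon 6: UCG (Ser) → UCC (Ser) — synonymous.
Synonymous: 2 of 6.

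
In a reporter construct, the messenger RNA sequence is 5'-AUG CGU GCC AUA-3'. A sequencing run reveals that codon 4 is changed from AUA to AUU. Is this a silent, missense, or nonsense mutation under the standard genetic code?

silent

Position 12 falls in codon 4: AUA → Ile.
After the substitution the codon is AUU → Ile.
Both encode Ile, so the change is synonymous.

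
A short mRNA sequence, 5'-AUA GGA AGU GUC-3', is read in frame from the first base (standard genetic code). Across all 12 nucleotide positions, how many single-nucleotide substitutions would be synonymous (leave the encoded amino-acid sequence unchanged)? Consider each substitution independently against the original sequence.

Codon 1 (AUA, Ile): 2 synonymous substitutions.
Codon 2 (GGA, Gly): 3 synonymous substitutions.
Codon 3 (AGU, Ser): 1 synonymous substitution.
Codon 4 (GUC, Val): 3 synonymous substitutions.
Total: 2 + 3 + 1 + 3 = 9.

9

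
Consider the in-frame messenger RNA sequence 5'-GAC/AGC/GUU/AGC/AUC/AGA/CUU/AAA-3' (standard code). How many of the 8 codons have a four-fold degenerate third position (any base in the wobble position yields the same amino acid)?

Codon 1 GAC (Asp): third position 2-fold.
Codon 2 AGC (Ser): third position 2-fold.
Codon 3 GUU (Val): third position 4-fold.
Codon 4 AGC (Ser): third position 2-fold.
Codon 5 AUC (Ile): third position 3-fold.
Codon 6 AGA (Arg): third position 2-fold.
Codon 7 CUU (Leu): third position 4-fold.
Codon 8 AAA (Lys): third position 2-fold.
Four-fold degenerate third positions: 2.

2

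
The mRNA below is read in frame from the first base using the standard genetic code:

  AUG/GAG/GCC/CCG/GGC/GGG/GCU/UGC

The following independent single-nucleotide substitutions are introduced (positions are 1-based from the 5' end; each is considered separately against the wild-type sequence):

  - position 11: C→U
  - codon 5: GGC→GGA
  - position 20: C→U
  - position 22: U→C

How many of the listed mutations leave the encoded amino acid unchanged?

Codon 4: CCG (Pro) → CUG (Leu) — missense.
Codon 5: GGC (Gly) → GGA (Gly) — synonymous.
Codon 7: GCU (Ala) → GUU (Val) — missense.
Codon 8: UGC (Cys) → CGC (Arg) — missense.
Synonymous: 1 of 4.

1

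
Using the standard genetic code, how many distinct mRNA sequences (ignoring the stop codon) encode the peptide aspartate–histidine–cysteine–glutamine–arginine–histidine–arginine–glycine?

Asp: 2 codons.
His: 2 codons.
Cys: 2 codons.
Gln: 2 codons.
Arg: 6 codons.
His: 2 codons.
Arg: 6 codons.
Gly: 4 codons.
2 × 2 × 2 × 2 × 6 × 2 × 6 × 4 = 4608.

4608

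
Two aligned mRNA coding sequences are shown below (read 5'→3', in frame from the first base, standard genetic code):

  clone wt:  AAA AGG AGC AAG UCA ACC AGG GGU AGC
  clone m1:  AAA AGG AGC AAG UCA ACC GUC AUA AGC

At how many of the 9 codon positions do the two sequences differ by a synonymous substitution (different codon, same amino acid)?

0

Codon 1: AAA Lys / AAA Lys — identical.
Codon 2: AGG Arg / AGG Arg — identical.
Codon 3: AGC Ser / AGC Ser — identical.
Codon 4: AAG Lys / AAG Lys — identical.
Codon 5: UCA Ser / UCA Ser — identical.
Codon 6: ACC Thr / ACC Thr — identical.
Codon 7: AGG Arg / GUC Val — nonsynonymous.
Codon 8: GGU Gly / AUA Ile — nonsynonymous.
Codon 9: AGC Ser / AGC Ser — identical.
Synonymous differences: 0.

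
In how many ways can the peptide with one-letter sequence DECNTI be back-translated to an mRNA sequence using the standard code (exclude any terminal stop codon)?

192

Asp: 2 codons.
Glu: 2 codons.
Cys: 2 codons.
Asn: 2 codons.
Thr: 4 codons.
Ile: 3 codons.
2 × 2 × 2 × 2 × 4 × 3 = 192.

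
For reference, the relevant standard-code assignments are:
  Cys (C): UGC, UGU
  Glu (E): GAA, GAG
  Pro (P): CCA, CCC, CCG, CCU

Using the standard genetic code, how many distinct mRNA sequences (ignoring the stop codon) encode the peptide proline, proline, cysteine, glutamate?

64

Pro: 4 codons.
Pro: 4 codons.
Cys: 2 codons.
Glu: 2 codons.
4 × 4 × 2 × 2 = 64.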